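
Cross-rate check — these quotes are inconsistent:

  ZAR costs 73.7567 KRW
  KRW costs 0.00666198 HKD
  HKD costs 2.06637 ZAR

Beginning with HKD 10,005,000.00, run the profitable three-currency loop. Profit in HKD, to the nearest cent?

Profitable loop is HKD → ZAR → KRW → HKD:
HKD 10,005,000.00 × 2.06637 = ZAR 20,674,031.85
ZAR 20,674,031.85 × 73.7567 = KRW 1,524,848,365
KRW 1,524,848,365 × 0.00666198 = HKD 10,158,509.31
Profit = HKD 10,158,509.31 − HKD 10,005,000.00

Profit: HKD 153,509.31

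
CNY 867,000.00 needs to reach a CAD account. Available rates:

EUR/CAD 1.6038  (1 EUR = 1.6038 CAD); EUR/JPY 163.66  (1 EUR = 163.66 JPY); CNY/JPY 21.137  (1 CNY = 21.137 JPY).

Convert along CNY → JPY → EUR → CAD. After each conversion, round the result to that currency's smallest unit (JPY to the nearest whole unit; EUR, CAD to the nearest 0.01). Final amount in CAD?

CNY 867,000.00 × 21.137 = JPY 18,325,779
JPY 18,325,779 ÷ 163.66 = EUR 111,974.70
EUR 111,974.70 × 1.6038 = CAD 179,585.02

CAD 179,585.02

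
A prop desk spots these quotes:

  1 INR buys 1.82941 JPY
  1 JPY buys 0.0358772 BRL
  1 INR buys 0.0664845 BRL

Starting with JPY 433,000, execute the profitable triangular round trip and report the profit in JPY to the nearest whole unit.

Profitable loop is JPY → INR → BRL → JPY:
JPY 433,000 ÷ 1.82941 = INR 236,688.33
INR 236,688.33 × 0.0664845 = BRL 15,736.11
BRL 15,736.11 ÷ 0.0358772 = JPY 438,610
Profit = JPY 438,610 − JPY 433,000

Profit: JPY 5,610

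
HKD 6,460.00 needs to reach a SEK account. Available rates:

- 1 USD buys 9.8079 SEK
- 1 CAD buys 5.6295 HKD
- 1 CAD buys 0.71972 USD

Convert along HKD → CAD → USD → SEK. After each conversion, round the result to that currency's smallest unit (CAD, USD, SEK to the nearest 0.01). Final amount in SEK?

HKD 6,460.00 ÷ 5.6295 = CAD 1,147.53
CAD 1,147.53 × 0.71972 = USD 825.90
USD 825.90 × 9.8079 = SEK 8,100.34

SEK 8,100.34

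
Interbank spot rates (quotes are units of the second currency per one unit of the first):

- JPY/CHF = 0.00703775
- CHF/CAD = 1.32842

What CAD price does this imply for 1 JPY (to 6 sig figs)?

JPY/CAD = 0.00934909

1 JPY × 0.00703775 = 0.00703775 CHF
0.00703775 CHF × 1.32842 = 0.00934909 CAD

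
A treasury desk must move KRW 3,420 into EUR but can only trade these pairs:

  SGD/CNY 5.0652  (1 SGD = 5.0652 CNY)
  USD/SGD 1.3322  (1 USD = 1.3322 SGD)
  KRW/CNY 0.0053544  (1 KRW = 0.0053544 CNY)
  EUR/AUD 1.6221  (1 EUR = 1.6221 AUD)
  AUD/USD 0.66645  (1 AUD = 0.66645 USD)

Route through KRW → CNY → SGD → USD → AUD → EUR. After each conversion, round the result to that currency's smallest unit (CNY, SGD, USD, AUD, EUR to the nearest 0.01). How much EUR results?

KRW 3,420 × 0.0053544 = CNY 18.31
CNY 18.31 ÷ 5.0652 = SGD 3.61
SGD 3.61 ÷ 1.3322 = USD 2.71
USD 2.71 ÷ 0.66645 = AUD 4.07
AUD 4.07 ÷ 1.6221 = EUR 2.51

EUR 2.51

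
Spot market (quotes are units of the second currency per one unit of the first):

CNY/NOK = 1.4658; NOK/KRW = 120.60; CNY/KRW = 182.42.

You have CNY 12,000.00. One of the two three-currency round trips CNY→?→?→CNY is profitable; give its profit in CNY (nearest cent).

Profit: CNY 383.17

Profitable loop is CNY → KRW → NOK → CNY:
CNY 12,000.00 × 182.42 = KRW 2,189,040
KRW 2,189,040 ÷ 120.60 = NOK 18,151.24
NOK 18,151.24 ÷ 1.4658 = CNY 12,383.17
Profit = CNY 12,383.17 − CNY 12,000.00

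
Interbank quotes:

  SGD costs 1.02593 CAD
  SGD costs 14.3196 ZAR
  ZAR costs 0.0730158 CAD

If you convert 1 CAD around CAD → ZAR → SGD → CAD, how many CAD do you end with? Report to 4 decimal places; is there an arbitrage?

0.9812 (arbitrage exists)

Around CAD → ZAR → SGD → CAD: 1 ÷ 0.0730158 ÷ 14.3196 × 1.02593 = 0.981228
Product < 1; profitable direction is CAD → SGD → ZAR → CAD.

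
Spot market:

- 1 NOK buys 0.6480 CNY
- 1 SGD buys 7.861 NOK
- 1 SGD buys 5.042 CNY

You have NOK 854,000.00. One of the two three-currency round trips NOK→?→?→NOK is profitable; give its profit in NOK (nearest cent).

Profitable loop is NOK → CNY → SGD → NOK:
NOK 854,000.00 × 0.6480 = CNY 553,392.00
CNY 553,392.00 ÷ 5.042 = SGD 109,756.45
SGD 109,756.45 × 7.861 = NOK 862,795.42
Profit = NOK 862,795.42 − NOK 854,000.00

Profit: NOK 8,795.42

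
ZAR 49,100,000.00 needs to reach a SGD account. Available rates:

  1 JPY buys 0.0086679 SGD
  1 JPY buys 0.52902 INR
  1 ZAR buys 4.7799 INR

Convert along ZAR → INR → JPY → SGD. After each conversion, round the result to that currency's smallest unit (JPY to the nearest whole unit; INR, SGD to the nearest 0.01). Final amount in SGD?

SGD 3,845,405.16

ZAR 49,100,000.00 × 4.7799 = INR 234,693,090.00
INR 234,693,090.00 ÷ 0.52902 = JPY 443,637,462
JPY 443,637,462 × 0.0086679 = SGD 3,845,405.16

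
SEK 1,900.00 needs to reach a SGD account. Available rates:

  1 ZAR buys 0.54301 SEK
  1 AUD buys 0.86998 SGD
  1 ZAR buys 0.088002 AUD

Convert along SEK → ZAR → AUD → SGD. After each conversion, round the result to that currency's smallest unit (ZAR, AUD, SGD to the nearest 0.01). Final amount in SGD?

SEK 1,900.00 ÷ 0.54301 = ZAR 3,499.01
ZAR 3,499.01 × 0.088002 = AUD 307.92
AUD 307.92 × 0.86998 = SGD 267.88

SGD 267.88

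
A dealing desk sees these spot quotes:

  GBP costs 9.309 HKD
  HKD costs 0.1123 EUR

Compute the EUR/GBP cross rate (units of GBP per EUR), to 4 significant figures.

EUR/GBP = 0.9566

1 EUR ÷ 0.1123 = 8.90472 HKD
8.90472 HKD ÷ 9.309 = 0.956571 GBP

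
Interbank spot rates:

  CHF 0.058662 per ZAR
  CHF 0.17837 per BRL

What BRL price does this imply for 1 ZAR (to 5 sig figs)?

ZAR/BRL = 0.32888

1 ZAR × 0.058662 = 0.058662 CHF
0.058662 CHF ÷ 0.17837 = 0.328878 BRL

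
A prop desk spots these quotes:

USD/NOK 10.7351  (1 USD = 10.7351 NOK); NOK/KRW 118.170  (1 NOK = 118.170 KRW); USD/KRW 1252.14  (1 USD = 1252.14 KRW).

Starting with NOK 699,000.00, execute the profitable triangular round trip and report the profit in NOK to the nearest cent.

Profitable loop is NOK → KRW → USD → NOK:
NOK 699,000.00 × 118.170 = KRW 82,600,830
KRW 82,600,830 ÷ 1252.14 = USD 65,967.73
USD 65,967.73 × 10.7351 = NOK 708,170.15
Profit = NOK 708,170.15 − NOK 699,000.00

Profit: NOK 9,170.15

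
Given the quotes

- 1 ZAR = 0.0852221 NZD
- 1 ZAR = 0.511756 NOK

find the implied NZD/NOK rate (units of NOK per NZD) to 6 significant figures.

NZD/NOK = 6.00497

1 NZD ÷ 0.0852221 = 11.734 ZAR
11.734 ZAR × 0.511756 = 6.00497 NOK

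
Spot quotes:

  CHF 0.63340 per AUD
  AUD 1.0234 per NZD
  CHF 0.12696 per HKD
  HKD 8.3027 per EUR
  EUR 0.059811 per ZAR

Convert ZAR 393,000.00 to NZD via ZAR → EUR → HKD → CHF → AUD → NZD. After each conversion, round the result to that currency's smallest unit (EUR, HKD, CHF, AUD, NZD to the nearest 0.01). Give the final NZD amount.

ZAR 393,000.00 × 0.059811 = EUR 23,505.72
EUR 23,505.72 × 8.3027 = HKD 195,160.94
HKD 195,160.94 × 0.12696 = CHF 24,777.63
CHF 24,777.63 ÷ 0.63340 = AUD 39,118.46
AUD 39,118.46 ÷ 1.0234 = NZD 38,224.02

NZD 38,224.02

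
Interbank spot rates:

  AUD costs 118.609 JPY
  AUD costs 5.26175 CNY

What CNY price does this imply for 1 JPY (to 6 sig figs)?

JPY/CNY = 0.0443621

1 JPY ÷ 118.609 = 0.00843106 AUD
0.00843106 AUD × 5.26175 = 0.0443621 CNY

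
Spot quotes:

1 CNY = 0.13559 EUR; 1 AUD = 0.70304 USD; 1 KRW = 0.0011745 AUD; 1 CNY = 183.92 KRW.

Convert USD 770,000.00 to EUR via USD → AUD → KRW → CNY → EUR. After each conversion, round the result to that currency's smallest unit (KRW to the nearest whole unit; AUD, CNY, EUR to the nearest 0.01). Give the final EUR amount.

USD 770,000.00 ÷ 0.70304 = AUD 1,095,243.51
AUD 1,095,243.51 ÷ 0.0011745 = KRW 932,518,953
KRW 932,518,953 ÷ 183.92 = CNY 5,070,242.24
CNY 5,070,242.24 × 0.13559 = EUR 687,474.15

EUR 687,474.15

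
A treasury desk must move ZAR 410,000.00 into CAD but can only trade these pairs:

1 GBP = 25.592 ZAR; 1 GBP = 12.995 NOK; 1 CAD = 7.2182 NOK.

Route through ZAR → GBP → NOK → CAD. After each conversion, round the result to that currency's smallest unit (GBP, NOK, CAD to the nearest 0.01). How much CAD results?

ZAR 410,000.00 ÷ 25.592 = GBP 16,020.63
GBP 16,020.63 × 12.995 = NOK 208,188.09
NOK 208,188.09 ÷ 7.2182 = CAD 28,842.11

CAD 28,842.11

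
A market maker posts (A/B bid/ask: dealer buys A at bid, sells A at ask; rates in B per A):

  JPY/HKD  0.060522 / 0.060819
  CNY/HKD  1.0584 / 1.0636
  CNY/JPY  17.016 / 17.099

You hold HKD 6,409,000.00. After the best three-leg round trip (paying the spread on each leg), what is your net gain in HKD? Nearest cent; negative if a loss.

Net profit: HKD 113,740.72

Best loop HKD → JPY → CNY → HKD:
HKD 6,409,000.00 ÷ 0.060819 (buy JPY at ask) = JPY 105,378,254
JPY 105,378,254 ÷ 17.099 (buy CNY at ask) = CNY 6,162,831.36
CNY 6,162,831.36 × 1.0584 (sell CNY at bid) = HKD 6,522,740.72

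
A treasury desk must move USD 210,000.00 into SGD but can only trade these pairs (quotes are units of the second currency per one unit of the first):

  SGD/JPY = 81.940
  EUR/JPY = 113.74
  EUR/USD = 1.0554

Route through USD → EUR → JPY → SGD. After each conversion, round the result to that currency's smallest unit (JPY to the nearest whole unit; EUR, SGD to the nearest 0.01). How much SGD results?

USD 210,000.00 ÷ 1.0554 = EUR 198,976.69
EUR 198,976.69 × 113.74 = JPY 22,631,609
JPY 22,631,609 ÷ 81.940 = SGD 276,197.33

SGD 276,197.33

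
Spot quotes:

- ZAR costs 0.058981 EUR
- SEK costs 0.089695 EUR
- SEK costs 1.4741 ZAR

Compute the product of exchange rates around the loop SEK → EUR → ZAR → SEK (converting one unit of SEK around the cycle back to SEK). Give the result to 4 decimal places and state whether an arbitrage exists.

Around SEK → EUR → ZAR → SEK: 1 × 0.089695 ÷ 0.058981 ÷ 1.4741 = 1.031642
Product > 1; profitable direction is SEK → EUR → ZAR → SEK.

1.0316 (arbitrage exists)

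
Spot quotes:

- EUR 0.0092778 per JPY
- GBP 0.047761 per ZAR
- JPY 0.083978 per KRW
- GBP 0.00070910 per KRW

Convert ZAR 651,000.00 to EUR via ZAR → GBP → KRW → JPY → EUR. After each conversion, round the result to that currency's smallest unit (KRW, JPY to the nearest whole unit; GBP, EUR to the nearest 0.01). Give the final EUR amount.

ZAR 651,000.00 × 0.047761 = GBP 31,092.41
GBP 31,092.41 ÷ 0.00070910 = KRW 43,847,708
KRW 43,847,708 × 0.083978 = JPY 3,682,243
JPY 3,682,243 × 0.0092778 = EUR 34,163.11

EUR 34,163.11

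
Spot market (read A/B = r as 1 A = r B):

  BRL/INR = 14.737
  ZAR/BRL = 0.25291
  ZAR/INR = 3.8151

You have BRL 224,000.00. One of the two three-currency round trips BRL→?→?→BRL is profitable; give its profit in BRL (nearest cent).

Profitable loop is BRL → ZAR → INR → BRL:
BRL 224,000.00 ÷ 0.25291 = ZAR 885,690.56
ZAR 885,690.56 × 3.8151 = INR 3,378,998.06
INR 3,378,998.06 ÷ 14.737 = BRL 229,286.70
Profit = BRL 229,286.70 − BRL 224,000.00

Profit: BRL 5,286.70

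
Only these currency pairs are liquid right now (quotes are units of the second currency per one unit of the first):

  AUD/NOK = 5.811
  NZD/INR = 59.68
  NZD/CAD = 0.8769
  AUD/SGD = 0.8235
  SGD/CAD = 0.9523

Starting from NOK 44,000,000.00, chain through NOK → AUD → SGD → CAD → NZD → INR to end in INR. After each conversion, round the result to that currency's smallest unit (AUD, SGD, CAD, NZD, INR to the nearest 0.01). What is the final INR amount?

NOK 44,000,000.00 ÷ 5.811 = AUD 7,571,846.50
AUD 7,571,846.50 × 0.8235 = SGD 6,235,415.59
SGD 6,235,415.59 × 0.9523 = CAD 5,937,986.27
CAD 5,937,986.27 ÷ 0.8769 = NZD 6,771,566.05
NZD 6,771,566.05 × 59.68 = INR 404,127,061.86

INR 404,127,061.86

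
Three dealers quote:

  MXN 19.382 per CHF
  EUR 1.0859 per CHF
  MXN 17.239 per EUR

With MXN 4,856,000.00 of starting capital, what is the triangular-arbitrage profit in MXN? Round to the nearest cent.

Profitable loop is MXN → EUR → CHF → MXN:
MXN 4,856,000.00 ÷ 17.239 = EUR 281,686.87
EUR 281,686.87 ÷ 1.0859 = CHF 259,404.06
CHF 259,404.06 × 19.382 = MXN 5,027,769.56
Profit = MXN 5,027,769.56 − MXN 4,856,000.00

Profit: MXN 171,769.56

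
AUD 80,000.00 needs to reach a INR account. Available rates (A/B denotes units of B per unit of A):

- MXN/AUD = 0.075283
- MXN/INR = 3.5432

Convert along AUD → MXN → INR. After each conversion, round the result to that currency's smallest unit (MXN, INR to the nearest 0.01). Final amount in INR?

AUD 80,000.00 ÷ 0.075283 = MXN 1,062,656.91
MXN 1,062,656.91 × 3.5432 = INR 3,765,205.96

INR 3,765,205.96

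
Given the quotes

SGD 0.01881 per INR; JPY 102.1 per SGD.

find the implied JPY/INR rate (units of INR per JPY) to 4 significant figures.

1 JPY ÷ 102.1 = 0.00979432 SGD
0.00979432 SGD ÷ 0.01881 = 0.520697 INR

JPY/INR = 0.5207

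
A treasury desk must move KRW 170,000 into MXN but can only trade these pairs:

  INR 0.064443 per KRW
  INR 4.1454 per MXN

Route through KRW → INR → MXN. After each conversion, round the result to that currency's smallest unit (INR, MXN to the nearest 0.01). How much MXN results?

MXN 2,642.76

KRW 170,000 × 0.064443 = INR 10,955.31
INR 10,955.31 ÷ 4.1454 = MXN 2,642.76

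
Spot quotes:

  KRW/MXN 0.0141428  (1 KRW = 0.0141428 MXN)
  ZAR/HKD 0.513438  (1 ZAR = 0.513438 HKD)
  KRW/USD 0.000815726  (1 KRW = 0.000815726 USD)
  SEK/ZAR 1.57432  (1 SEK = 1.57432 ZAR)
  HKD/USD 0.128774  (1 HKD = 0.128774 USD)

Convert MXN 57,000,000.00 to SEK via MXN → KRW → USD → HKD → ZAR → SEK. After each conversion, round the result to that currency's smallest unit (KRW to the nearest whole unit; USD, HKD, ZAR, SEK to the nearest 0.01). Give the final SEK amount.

MXN 57,000,000.00 ÷ 0.0141428 = KRW 4,030,319,314
KRW 4,030,319,314 × 0.000815726 = USD 3,287,636.25
USD 3,287,636.25 ÷ 0.128774 = HKD 25,530,279.79
HKD 25,530,279.79 ÷ 0.513438 = ZAR 49,724,172.71
ZAR 49,724,172.71 ÷ 1.57432 = SEK 31,584,539.81

SEK 31,584,539.81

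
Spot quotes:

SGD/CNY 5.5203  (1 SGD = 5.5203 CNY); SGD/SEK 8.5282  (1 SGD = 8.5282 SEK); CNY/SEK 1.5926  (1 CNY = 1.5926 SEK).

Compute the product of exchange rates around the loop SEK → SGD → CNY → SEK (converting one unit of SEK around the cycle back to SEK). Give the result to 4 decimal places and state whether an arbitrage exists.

Around SEK → SGD → CNY → SEK: 1 ÷ 8.5282 × 5.5203 × 1.5926 = 1.030889
Product > 1; profitable direction is SEK → SGD → CNY → SEK.

1.0309 (arbitrage exists)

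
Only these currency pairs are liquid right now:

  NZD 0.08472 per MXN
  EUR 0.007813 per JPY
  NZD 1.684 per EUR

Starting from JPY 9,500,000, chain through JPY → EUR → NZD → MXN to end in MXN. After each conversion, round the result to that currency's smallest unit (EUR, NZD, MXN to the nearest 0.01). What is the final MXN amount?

MXN 1,475,358.47

JPY 9,500,000 × 0.007813 = EUR 74,223.50
EUR 74,223.50 × 1.684 = NZD 124,992.37
NZD 124,992.37 ÷ 0.08472 = MXN 1,475,358.47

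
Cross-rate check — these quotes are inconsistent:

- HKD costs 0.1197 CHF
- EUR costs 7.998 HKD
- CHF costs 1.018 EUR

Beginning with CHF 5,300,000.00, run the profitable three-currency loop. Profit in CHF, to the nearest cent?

Profit: CHF 138,167.02

Profitable loop is CHF → HKD → EUR → CHF:
CHF 5,300,000.00 ÷ 0.1197 = HKD 44,277,360.07
HKD 44,277,360.07 ÷ 7.998 = EUR 5,536,054.02
EUR 5,536,054.02 ÷ 1.018 = CHF 5,438,167.02
Profit = CHF 5,438,167.02 − CHF 5,300,000.00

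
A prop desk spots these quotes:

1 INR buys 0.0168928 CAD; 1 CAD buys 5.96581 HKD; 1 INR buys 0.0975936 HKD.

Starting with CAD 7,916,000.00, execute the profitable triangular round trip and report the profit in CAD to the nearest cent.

Profit: CAD 258,392.85

Profitable loop is CAD → HKD → INR → CAD:
CAD 7,916,000.00 × 5.96581 = HKD 47,225,351.96
HKD 47,225,351.96 ÷ 0.0975936 = INR 483,898,042.08
INR 483,898,042.08 × 0.0168928 = CAD 8,174,392.85
Profit = CAD 8,174,392.85 − CAD 7,916,000.00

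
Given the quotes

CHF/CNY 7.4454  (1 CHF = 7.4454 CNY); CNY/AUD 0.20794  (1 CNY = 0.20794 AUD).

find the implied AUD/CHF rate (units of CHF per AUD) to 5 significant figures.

1 AUD ÷ 0.20794 = 4.80908 CNY
4.80908 CNY ÷ 7.4454 = 0.645913 CHF

AUD/CHF = 0.64591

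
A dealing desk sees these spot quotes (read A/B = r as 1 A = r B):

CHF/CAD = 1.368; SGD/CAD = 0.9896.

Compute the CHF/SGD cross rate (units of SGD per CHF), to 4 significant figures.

CHF/SGD = 1.382

1 CHF × 1.368 = 1.368 CAD
1.368 CAD ÷ 0.9896 = 1.38238 SGD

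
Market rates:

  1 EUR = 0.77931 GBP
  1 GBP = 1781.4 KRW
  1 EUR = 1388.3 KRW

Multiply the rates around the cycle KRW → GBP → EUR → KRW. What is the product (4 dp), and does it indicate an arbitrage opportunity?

1.0000 (no arbitrage)

Around KRW → GBP → EUR → KRW: 1 ÷ 1781.4 ÷ 0.77931 × 1388.3 = 1.000027
Product ≈ 1 (deviation 0.003%, within rounding noise).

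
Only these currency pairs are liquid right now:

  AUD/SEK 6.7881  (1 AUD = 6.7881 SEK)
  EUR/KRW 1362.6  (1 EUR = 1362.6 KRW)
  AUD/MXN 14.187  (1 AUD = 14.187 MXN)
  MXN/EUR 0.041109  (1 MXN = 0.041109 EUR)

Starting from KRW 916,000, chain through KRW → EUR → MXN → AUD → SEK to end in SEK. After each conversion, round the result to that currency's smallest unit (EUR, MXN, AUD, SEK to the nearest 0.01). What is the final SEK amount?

KRW 916,000 ÷ 1362.6 = EUR 672.24
EUR 672.24 ÷ 0.041109 = MXN 16,352.62
MXN 16,352.62 ÷ 14.187 = AUD 1,152.65
AUD 1,152.65 × 6.7881 = SEK 7,824.30

SEK 7,824.30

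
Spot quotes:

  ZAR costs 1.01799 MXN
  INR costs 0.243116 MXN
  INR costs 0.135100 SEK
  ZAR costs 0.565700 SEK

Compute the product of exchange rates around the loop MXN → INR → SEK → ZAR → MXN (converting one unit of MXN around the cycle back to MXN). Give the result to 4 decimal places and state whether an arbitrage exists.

Around MXN → INR → SEK → ZAR → MXN: 1 ÷ 0.243116 × 0.135100 ÷ 0.565700 × 1.01799 = 0.999998
Product ≈ 1 (deviation 0.000%, within rounding noise).

1.0000 (no arbitrage)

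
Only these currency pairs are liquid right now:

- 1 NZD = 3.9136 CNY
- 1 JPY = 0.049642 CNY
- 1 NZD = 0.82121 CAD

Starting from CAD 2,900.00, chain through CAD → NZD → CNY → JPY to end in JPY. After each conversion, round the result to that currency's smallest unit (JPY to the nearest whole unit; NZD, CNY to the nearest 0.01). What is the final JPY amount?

CAD 2,900.00 ÷ 0.82121 = NZD 3,531.37
NZD 3,531.37 × 3.9136 = CNY 13,820.37
CNY 13,820.37 ÷ 0.049642 = JPY 278,401

JPY 278,401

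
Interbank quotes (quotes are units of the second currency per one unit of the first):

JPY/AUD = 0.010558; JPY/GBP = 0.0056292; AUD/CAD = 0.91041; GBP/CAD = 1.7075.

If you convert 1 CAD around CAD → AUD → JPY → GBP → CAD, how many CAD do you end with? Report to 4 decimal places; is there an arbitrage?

Around CAD → AUD → JPY → GBP → CAD: 1 ÷ 0.91041 ÷ 0.010558 × 0.0056292 × 1.7075 = 0.999974
Product ≈ 1 (deviation 0.003%, within rounding noise).

1.0000 (no arbitrage)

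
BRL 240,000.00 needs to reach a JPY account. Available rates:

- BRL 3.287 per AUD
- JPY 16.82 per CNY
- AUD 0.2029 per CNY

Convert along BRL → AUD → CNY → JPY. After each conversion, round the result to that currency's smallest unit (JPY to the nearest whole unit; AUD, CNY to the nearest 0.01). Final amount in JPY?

BRL 240,000.00 ÷ 3.287 = AUD 73,014.91
AUD 73,014.91 ÷ 0.2029 = CNY 359,856.63
CNY 359,856.63 × 16.82 = JPY 6,052,789

JPY 6,052,789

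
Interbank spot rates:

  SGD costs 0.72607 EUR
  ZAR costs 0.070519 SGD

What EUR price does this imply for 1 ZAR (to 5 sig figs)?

ZAR/EUR = 0.051202

1 ZAR × 0.070519 = 0.070519 SGD
0.070519 SGD × 0.72607 = 0.0512017 EUR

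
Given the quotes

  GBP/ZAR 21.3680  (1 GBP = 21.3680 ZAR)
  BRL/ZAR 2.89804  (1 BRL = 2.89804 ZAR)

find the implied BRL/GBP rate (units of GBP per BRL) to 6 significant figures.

1 BRL × 2.89804 = 2.89804 ZAR
2.89804 ZAR ÷ 21.3680 = 0.135625 GBP

BRL/GBP = 0.135625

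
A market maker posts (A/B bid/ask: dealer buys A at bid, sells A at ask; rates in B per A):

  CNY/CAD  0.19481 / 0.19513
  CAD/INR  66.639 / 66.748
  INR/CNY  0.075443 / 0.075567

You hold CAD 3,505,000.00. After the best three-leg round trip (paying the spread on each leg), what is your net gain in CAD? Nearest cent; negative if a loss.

Best loop CAD → CNY → INR → CAD:
CAD 3,505,000.00 ÷ 0.19513 (buy CNY at ask) = CNY 17,962,384.05
CNY 17,962,384.05 ÷ 0.075567 (buy INR at ask) = INR 237,701,431.20
INR 237,701,431.20 ÷ 66.748 (buy CAD at ask) = CAD 3,561,176.83

Net profit: CAD 56,176.83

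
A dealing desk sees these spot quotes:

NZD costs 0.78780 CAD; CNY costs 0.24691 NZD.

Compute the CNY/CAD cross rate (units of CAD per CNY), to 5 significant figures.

CNY/CAD = 0.19452

1 CNY × 0.24691 = 0.24691 NZD
0.24691 NZD × 0.78780 = 0.194516 CAD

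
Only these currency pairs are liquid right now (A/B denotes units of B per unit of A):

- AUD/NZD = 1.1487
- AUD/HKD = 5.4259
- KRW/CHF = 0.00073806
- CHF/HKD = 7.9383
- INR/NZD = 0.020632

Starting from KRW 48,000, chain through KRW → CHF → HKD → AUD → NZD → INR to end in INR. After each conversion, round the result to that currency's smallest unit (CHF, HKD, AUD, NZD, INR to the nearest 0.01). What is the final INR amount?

KRW 48,000 × 0.00073806 = CHF 35.43
CHF 35.43 × 7.9383 = HKD 281.25
HKD 281.25 ÷ 5.4259 = AUD 51.83
AUD 51.83 × 1.1487 = NZD 59.54
NZD 59.54 ÷ 0.020632 = INR 2,885.81

INR 2,885.81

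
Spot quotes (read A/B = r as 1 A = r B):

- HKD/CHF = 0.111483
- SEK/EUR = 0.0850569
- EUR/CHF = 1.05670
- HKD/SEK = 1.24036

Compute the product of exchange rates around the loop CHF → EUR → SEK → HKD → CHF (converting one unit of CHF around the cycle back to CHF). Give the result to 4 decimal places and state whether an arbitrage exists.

Around CHF → EUR → SEK → HKD → CHF: 1 ÷ 1.05670 ÷ 0.0850569 ÷ 1.24036 × 0.111483 = 0.999999
Product ≈ 1 (deviation 0.000%, within rounding noise).

1.0000 (no arbitrage)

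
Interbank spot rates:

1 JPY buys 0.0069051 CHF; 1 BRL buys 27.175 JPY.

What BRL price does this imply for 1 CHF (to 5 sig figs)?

CHF/BRL = 5.3292

1 CHF ÷ 0.0069051 = 144.82 JPY
144.82 JPY ÷ 27.175 = 5.32918 BRL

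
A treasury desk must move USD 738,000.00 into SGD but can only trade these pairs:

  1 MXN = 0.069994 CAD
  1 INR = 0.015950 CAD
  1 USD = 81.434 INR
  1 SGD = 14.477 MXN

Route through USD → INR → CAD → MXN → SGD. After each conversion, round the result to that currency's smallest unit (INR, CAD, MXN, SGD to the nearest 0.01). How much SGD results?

SGD 945,983.21

USD 738,000.00 × 81.434 = INR 60,098,292.00
INR 60,098,292.00 × 0.015950 = CAD 958,567.76
CAD 958,567.76 ÷ 0.069994 = MXN 13,694,999.00
MXN 13,694,999.00 ÷ 14.477 = SGD 945,983.21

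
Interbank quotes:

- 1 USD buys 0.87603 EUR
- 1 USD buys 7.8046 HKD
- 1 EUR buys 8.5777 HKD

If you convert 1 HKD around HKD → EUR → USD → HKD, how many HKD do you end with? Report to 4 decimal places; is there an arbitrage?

1.0386 (arbitrage exists)

Around HKD → EUR → USD → HKD: 1 ÷ 8.5777 ÷ 0.87603 × 7.8046 = 1.038630
Product > 1; profitable direction is HKD → EUR → USD → HKD.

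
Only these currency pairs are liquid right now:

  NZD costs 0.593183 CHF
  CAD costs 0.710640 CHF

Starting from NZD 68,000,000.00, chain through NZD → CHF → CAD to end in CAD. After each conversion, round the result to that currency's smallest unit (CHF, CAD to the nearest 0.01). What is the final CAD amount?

NZD 68,000,000.00 × 0.593183 = CHF 40,336,444.00
CHF 40,336,444.00 ÷ 0.710640 = CAD 56,760,728.36

CAD 56,760,728.36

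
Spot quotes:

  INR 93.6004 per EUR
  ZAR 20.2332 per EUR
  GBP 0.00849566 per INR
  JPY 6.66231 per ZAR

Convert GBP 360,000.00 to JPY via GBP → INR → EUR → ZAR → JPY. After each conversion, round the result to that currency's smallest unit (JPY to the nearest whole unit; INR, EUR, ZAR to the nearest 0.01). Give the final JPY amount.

JPY 61,026,307

GBP 360,000.00 ÷ 0.00849566 = INR 42,374,577.14
INR 42,374,577.14 ÷ 93.6004 = EUR 452,717.91
EUR 452,717.91 × 20.2332 = ZAR 9,159,932.02
ZAR 9,159,932.02 × 6.66231 = JPY 61,026,307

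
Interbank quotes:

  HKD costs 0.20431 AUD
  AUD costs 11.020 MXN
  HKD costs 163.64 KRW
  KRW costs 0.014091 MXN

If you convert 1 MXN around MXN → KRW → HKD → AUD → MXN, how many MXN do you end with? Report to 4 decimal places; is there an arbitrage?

Around MXN → KRW → HKD → AUD → MXN: 1 ÷ 0.014091 ÷ 163.64 × 0.20431 × 11.020 = 0.976427
Product < 1; profitable direction is MXN → AUD → HKD → KRW → MXN.

0.9764 (arbitrage exists)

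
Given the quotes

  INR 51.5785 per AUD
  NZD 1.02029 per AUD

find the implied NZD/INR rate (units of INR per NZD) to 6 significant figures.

NZD/INR = 50.5528

1 NZD ÷ 1.02029 = 0.980113 AUD
0.980113 AUD × 51.5785 = 50.5528 INR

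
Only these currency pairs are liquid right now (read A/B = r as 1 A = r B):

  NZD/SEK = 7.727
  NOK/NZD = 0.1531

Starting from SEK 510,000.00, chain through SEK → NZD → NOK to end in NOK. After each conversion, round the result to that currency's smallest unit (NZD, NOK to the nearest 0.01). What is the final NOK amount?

NOK 431,106.01

SEK 510,000.00 ÷ 7.727 = NZD 66,002.33
NZD 66,002.33 ÷ 0.1531 = NOK 431,106.01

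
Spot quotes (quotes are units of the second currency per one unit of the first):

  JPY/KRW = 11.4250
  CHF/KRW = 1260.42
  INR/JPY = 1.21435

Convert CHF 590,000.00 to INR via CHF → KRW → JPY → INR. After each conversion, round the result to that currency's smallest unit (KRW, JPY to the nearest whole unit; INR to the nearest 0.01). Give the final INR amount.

CHF 590,000.00 × 1260.42 = KRW 743,647,800
KRW 743,647,800 ÷ 11.4250 = JPY 65,089,523
JPY 65,089,523 ÷ 1.21435 = INR 53,600,298.93

INR 53,600,298.93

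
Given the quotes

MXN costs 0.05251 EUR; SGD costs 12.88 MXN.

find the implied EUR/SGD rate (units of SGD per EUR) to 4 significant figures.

1 EUR ÷ 0.05251 = 19.044 MXN
19.044 MXN ÷ 12.88 = 1.47857 SGD

EUR/SGD = 1.479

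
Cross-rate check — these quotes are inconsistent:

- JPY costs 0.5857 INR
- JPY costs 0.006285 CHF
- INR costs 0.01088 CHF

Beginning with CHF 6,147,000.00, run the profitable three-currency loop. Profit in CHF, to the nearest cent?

Profitable loop is CHF → JPY → INR → CHF:
CHF 6,147,000.00 ÷ 0.006285 = JPY 978,042,959
JPY 978,042,959 × 0.5857 = INR 572,839,761.34
INR 572,839,761.34 × 0.01088 = CHF 6,232,496.60
Profit = CHF 6,232,496.60 − CHF 6,147,000.00

Profit: CHF 85,496.60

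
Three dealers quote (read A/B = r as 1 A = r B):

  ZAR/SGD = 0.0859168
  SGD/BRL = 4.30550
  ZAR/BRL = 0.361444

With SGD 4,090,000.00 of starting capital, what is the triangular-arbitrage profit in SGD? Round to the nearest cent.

Profit: SGD 95,853.02

Profitable loop is SGD → BRL → ZAR → SGD:
SGD 4,090,000.00 × 4.30550 = BRL 17,609,495.00
BRL 17,609,495.00 ÷ 0.361444 = ZAR 48,719,843.18
ZAR 48,719,843.18 × 0.0859168 = SGD 4,185,853.02
Profit = SGD 4,185,853.02 − SGD 4,090,000.00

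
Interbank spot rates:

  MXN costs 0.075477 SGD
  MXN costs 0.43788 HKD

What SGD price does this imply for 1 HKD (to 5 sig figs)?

1 HKD ÷ 0.43788 = 2.28373 MXN
2.28373 MXN × 0.075477 = 0.172369 SGD

HKD/SGD = 0.17237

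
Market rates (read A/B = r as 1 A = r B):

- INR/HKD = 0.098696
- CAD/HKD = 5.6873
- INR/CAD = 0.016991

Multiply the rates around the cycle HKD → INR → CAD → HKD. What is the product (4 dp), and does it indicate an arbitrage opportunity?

0.9791 (arbitrage exists)

Around HKD → INR → CAD → HKD: 1 ÷ 0.098696 × 0.016991 × 5.6873 = 0.979097
Product < 1; profitable direction is HKD → CAD → INR → HKD.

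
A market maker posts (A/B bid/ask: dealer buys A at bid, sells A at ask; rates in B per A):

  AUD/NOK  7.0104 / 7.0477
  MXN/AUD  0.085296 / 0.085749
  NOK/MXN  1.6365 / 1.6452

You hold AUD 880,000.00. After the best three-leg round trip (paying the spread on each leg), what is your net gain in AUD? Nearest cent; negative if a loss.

Net profit: AUD 5,090.13

Best loop AUD → MXN → NOK → AUD:
AUD 880,000.00 ÷ 0.085749 (buy MXN at ask) = MXN 10,262,510.35
MXN 10,262,510.35 ÷ 1.6452 (buy NOK at ask) = NOK 6,237,849.71
NOK 6,237,849.71 ÷ 7.0477 (buy AUD at ask) = AUD 885,090.13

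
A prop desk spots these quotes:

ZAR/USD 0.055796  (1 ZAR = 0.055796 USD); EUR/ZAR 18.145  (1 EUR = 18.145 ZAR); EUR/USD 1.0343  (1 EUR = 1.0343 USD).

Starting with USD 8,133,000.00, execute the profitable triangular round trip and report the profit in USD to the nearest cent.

Profit: USD 175,779.98

Profitable loop is USD → ZAR → EUR → USD:
USD 8,133,000.00 ÷ 0.055796 = ZAR 145,763,137.14
ZAR 145,763,137.14 ÷ 18.145 = EUR 8,033,239.85
EUR 8,033,239.85 × 1.0343 = USD 8,308,779.98
Profit = USD 8,308,779.98 − USD 8,133,000.00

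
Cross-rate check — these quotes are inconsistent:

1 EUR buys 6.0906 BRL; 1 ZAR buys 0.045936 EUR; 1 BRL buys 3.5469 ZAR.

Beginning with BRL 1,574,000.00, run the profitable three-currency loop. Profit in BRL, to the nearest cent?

Profitable loop is BRL → EUR → ZAR → BRL:
BRL 1,574,000.00 ÷ 6.0906 = EUR 258,431.02
EUR 258,431.02 ÷ 0.045936 = ZAR 5,625,893.09
ZAR 5,625,893.09 ÷ 3.5469 = BRL 1,586,143.70
Profit = BRL 1,586,143.70 − BRL 1,574,000.00

Profit: BRL 12,143.70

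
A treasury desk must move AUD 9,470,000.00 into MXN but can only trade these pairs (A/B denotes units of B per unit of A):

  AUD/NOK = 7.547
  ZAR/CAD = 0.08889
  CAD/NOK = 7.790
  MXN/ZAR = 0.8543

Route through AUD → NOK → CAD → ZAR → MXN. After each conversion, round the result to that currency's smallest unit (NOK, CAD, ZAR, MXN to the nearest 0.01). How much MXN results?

MXN 120,815,751.23

AUD 9,470,000.00 × 7.547 = NOK 71,470,090.00
NOK 71,470,090.00 ÷ 7.790 = CAD 9,174,594.35
CAD 9,174,594.35 ÷ 0.08889 = ZAR 103,212,896.28
ZAR 103,212,896.28 ÷ 0.8543 = MXN 120,815,751.23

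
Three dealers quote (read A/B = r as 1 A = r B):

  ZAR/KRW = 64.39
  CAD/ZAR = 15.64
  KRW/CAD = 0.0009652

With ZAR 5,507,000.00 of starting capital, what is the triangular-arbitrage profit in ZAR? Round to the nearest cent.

Profitable loop is ZAR → CAD → KRW → ZAR:
ZAR 5,507,000.00 ÷ 15.64 = CAD 352,109.97
CAD 352,109.97 ÷ 0.0009652 = KRW 364,805,195
KRW 364,805,195 ÷ 64.39 = ZAR 5,665,556.69
Profit = ZAR 5,665,556.69 − ZAR 5,507,000.00

Profit: ZAR 158,556.69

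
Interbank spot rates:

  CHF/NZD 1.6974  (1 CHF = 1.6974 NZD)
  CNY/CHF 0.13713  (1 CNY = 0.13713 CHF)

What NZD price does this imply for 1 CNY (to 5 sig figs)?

1 CNY × 0.13713 = 0.13713 CHF
0.13713 CHF × 1.6974 = 0.232764 NZD

CNY/NZD = 0.23276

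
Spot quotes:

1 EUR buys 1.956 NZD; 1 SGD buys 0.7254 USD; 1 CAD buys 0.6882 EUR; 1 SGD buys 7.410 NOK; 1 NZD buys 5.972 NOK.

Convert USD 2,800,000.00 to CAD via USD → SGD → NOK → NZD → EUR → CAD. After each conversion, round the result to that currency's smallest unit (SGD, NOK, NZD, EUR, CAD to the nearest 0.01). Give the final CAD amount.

USD 2,800,000.00 ÷ 0.7254 = SGD 3,859,939.34
SGD 3,859,939.34 × 7.410 = NOK 28,602,150.51
NOK 28,602,150.51 ÷ 5.972 = NZD 4,789,375.50
NZD 4,789,375.50 ÷ 1.956 = EUR 2,448,555.98
EUR 2,448,555.98 ÷ 0.6882 = CAD 3,557,913.37

CAD 3,557,913.37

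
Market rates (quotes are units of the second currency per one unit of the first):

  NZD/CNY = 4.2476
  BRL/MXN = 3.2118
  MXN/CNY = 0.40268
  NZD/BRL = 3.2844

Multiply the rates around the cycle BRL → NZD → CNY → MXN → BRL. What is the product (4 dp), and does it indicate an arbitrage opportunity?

1.0000 (no arbitrage)

Around BRL → NZD → CNY → MXN → BRL: 1 ÷ 3.2844 × 4.2476 ÷ 0.40268 ÷ 3.2118 = 0.999952
Product ≈ 1 (deviation 0.005%, within rounding noise).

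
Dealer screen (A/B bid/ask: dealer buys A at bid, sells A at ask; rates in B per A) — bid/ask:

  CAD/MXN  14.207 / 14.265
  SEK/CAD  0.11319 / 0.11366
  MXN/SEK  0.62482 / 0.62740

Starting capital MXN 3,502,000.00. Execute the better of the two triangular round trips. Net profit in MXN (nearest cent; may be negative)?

Best loop MXN → SEK → CAD → MXN:
MXN 3,502,000.00 × 0.62482 (sell MXN at bid) = SEK 2,188,119.64
SEK 2,188,119.64 × 0.11319 (sell SEK at bid) = CAD 247,673.26
CAD 247,673.26 × 14.207 (sell CAD at bid) = MXN 3,518,694.03

Net profit: MXN 16,694.03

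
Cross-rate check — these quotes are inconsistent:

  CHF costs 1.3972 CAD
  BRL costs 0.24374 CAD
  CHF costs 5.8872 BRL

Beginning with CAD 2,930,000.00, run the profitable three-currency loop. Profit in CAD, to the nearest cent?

Profitable loop is CAD → CHF → BRL → CAD:
CAD 2,930,000.00 ÷ 1.3972 = CHF 2,097,051.25
CHF 2,097,051.25 × 5.8872 = BRL 12,345,760.09
BRL 12,345,760.09 × 0.24374 = CAD 3,009,155.56
Profit = CAD 3,009,155.56 − CAD 2,930,000.00

Profit: CAD 79,155.56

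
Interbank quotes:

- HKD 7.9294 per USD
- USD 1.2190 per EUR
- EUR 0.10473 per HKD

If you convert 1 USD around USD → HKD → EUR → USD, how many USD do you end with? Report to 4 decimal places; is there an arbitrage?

Around USD → HKD → EUR → USD: 1 × 7.9294 × 0.10473 × 1.2190 = 1.012314
Product > 1; profitable direction is USD → HKD → EUR → USD.

1.0123 (arbitrage exists)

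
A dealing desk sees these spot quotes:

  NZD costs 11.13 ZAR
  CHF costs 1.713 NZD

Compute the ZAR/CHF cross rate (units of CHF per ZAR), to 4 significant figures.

1 ZAR ÷ 11.13 = 0.0898473 NZD
0.0898473 NZD ÷ 1.713 = 0.0524502 CHF

ZAR/CHF = 0.05245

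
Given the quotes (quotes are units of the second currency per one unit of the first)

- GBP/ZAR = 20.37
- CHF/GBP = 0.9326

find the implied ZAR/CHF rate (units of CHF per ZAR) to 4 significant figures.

ZAR/CHF = 0.05264

1 ZAR ÷ 20.37 = 0.0490918 GBP
0.0490918 GBP ÷ 0.9326 = 0.0526397 CHF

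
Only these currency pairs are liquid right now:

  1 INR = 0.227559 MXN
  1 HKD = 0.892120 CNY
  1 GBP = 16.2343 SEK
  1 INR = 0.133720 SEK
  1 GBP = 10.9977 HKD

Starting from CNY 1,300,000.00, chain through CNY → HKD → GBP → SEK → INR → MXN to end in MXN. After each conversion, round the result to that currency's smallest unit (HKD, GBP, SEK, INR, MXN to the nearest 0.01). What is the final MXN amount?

MXN 3,660,575.95

CNY 1,300,000.00 ÷ 0.892120 = HKD 1,457,203.07
HKD 1,457,203.07 ÷ 10.9977 = GBP 132,500.71
GBP 132,500.71 × 16.2343 = SEK 2,151,056.28
SEK 2,151,056.28 ÷ 0.133720 = INR 16,086,271.91
INR 16,086,271.91 × 0.227559 = MXN 3,660,575.95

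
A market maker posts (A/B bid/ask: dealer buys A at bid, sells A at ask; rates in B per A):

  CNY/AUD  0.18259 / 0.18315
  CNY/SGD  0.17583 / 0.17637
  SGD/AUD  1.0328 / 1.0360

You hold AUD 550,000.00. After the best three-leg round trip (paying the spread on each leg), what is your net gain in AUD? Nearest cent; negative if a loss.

Net result: AUD -389.26 (no profitable arbitrage after spreads)

Best loop AUD → SGD → CNY → AUD:
AUD 550,000.00 ÷ 1.0360 (buy SGD at ask) = SGD 530,888.03
SGD 530,888.03 ÷ 0.17637 (buy CNY at ask) = CNY 3,010,081.25
CNY 3,010,081.25 × 0.18259 (sell CNY at bid) = AUD 549,610.74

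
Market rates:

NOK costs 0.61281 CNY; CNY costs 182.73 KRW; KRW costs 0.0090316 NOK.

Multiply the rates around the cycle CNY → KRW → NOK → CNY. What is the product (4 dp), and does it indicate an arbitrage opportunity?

1.0113 (arbitrage exists)

Around CNY → KRW → NOK → CNY: 1 × 182.73 × 0.0090316 × 0.61281 = 1.011347
Product > 1; profitable direction is CNY → KRW → NOK → CNY.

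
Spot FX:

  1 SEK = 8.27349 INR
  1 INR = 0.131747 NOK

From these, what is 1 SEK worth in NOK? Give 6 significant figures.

SEK/NOK = 1.09001

1 SEK × 8.27349 = 8.27349 INR
8.27349 INR × 0.131747 = 1.09001 NOK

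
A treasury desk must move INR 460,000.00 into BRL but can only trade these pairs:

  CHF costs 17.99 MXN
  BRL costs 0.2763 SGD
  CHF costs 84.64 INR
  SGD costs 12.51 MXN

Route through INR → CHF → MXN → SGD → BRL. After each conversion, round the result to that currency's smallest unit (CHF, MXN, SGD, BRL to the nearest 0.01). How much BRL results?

INR 460,000.00 ÷ 84.64 = CHF 5,434.78
CHF 5,434.78 × 17.99 = MXN 97,771.69
MXN 97,771.69 ÷ 12.51 = SGD 7,815.48
SGD 7,815.48 ÷ 0.2763 = BRL 28,286.21

BRL 28,286.21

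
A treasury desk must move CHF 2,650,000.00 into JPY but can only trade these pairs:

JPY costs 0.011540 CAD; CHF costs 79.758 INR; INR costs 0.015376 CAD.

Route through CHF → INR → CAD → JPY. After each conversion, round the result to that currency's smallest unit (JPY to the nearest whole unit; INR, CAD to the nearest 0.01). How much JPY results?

JPY 281,616,237

CHF 2,650,000.00 × 79.758 = INR 211,358,700.00
INR 211,358,700.00 × 0.015376 = CAD 3,249,851.37
CAD 3,249,851.37 ÷ 0.011540 = JPY 281,616,237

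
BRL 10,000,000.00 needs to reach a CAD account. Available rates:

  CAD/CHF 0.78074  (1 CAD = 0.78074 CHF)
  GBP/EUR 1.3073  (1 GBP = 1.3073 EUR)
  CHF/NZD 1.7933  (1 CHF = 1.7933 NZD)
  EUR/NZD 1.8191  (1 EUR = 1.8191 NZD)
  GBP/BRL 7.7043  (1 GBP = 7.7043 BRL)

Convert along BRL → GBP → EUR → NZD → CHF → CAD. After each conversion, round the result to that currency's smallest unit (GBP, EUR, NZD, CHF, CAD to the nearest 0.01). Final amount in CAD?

CAD 2,204,648.05

BRL 10,000,000.00 ÷ 7.7043 = GBP 1,297,976.45
GBP 1,297,976.45 × 1.3073 = EUR 1,696,844.61
EUR 1,696,844.61 × 1.8191 = NZD 3,086,730.03
NZD 3,086,730.03 ÷ 1.7933 = CHF 1,721,256.92
CHF 1,721,256.92 ÷ 0.78074 = CAD 2,204,648.05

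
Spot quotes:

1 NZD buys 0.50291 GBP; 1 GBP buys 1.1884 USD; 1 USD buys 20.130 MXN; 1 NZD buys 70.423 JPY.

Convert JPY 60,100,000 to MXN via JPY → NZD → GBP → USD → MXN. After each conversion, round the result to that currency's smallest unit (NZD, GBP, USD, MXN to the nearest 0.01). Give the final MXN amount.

JPY 60,100,000 ÷ 70.423 = NZD 853,414.37
NZD 853,414.37 × 0.50291 = GBP 429,190.62
GBP 429,190.62 × 1.1884 = USD 510,050.13
USD 510,050.13 × 20.130 = MXN 10,267,309.12

MXN 10,267,309.12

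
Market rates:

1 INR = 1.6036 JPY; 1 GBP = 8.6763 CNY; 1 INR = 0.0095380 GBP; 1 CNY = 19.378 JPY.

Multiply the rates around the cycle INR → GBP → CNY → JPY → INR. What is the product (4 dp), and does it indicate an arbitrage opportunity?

1.0000 (no arbitrage)

Around INR → GBP → CNY → JPY → INR: 1 × 0.0095380 × 8.6763 × 19.378 ÷ 1.6036 = 1.000011
Product ≈ 1 (deviation 0.001%, within rounding noise).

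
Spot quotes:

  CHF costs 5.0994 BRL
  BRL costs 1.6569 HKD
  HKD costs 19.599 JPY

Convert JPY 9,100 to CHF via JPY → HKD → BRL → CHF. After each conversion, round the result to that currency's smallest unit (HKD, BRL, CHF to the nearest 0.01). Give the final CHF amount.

CHF 54.95

JPY 9,100 ÷ 19.599 = HKD 464.31
HKD 464.31 ÷ 1.6569 = BRL 280.23
BRL 280.23 ÷ 5.0994 = CHF 54.95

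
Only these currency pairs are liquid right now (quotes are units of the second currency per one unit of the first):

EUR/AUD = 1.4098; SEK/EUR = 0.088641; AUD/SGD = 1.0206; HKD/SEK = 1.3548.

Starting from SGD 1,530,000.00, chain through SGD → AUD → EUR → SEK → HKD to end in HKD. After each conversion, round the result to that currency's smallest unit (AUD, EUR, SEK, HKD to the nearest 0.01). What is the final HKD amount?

SGD 1,530,000.00 ÷ 1.0206 = AUD 1,499,118.17
AUD 1,499,118.17 ÷ 1.4098 = EUR 1,063,355.21
EUR 1,063,355.21 ÷ 0.088641 = SEK 11,996,200.52
SEK 11,996,200.52 ÷ 1.3548 = HKD 8,854,591.47

HKD 8,854,591.47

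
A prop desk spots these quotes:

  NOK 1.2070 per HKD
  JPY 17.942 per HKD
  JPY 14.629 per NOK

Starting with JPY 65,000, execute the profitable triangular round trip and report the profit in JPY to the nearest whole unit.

Profit: JPY 1,048

Profitable loop is JPY → NOK → HKD → JPY:
JPY 65,000 ÷ 14.629 = NOK 4,443.23
NOK 4,443.23 ÷ 1.2070 = HKD 3,681.22
HKD 3,681.22 × 17.942 = JPY 66,048
Profit = JPY 66,048 − JPY 65,000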